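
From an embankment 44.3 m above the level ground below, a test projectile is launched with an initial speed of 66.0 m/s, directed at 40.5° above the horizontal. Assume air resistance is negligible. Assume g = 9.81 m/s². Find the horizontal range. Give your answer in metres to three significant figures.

485 m

Horizontal component vₓ = 66.00 cos 40.5° = 50.19 m/s; vertical v_y0 = 66.00 sin 40.5° = 42.86 m/s.
With up positive and y = 0 at the ground: y(t) = 44.3 + (42.86) t − 4.905 t². Setting y = 0 and taking the positive root: t = [42.86 + √(42.86² + 2·9.81·44.3)] / 9.81 = (42.86 + 52.02) / 9.81 = 9.672 s.
Horizontal distance: R = vₓ t = 50.19 × 9.672 = 485.4 m.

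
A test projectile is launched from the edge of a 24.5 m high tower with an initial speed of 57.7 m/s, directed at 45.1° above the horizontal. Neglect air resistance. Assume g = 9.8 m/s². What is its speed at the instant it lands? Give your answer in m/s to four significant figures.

61.72 m/s

Resolve: vₓ = 57.70 cos 45.1° = 40.73 m/s and v_y0 = 57.70 sin 45.1° = 40.87 m/s.
Vertical motion (up positive, ground at y = 0): 4.900 t² − (40.87) t − 24.5 = 0, so t = (40.87 + √(40.87² + 2·9.80·24.5)) / 9.80 = (40.87 + 46.38) / 9.80 = 8.903 s.
Vertical velocity at impact: v_y = v_y0 − g t = 40.87 − 9.80 × 8.903 = −46.38 m/s.
Speed: |v| = √(vₓ² + v_y²) = √(40.73² + 46.38²) = 61.72 m/s.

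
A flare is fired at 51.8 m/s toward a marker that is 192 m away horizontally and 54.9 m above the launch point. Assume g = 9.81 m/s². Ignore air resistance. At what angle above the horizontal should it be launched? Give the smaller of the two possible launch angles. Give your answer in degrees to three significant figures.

43.9°

Trajectory: y = x tanθ − g x² (1 + tan²θ)/(2v₀²). With x = 192, y = 54.9, v₀ = 51.8, g = 9.81:
67.39 tan²θ − 192 tanθ + (122.3) = 0.
tanθ = [192 ± √(192² − 4 × 67.39 × (122.3))] / (2 × 67.39) = (192 ± 62.46) / 134.8, giving tanθ = 0.9612 or 1.888.
θ = 43.87° or 62.09°; the smaller is 43.87°.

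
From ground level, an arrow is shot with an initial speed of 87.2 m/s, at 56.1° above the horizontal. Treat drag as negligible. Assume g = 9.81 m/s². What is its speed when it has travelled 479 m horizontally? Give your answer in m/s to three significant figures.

Resolve: vₓ = 87.20 cos 56.1° = 48.64 m/s and v_y0 = 87.20 sin 56.1° = 72.38 m/s.
x = vₓ t ⇒ t = 479/48.64 = 9.849 s.
Vertical velocity there: v_y = v_y0 − g t = 72.38 − 9.81 × 9.849 = −24.24 m/s.
Speed: √(vₓ² + v_y²) = √(48.64² + 24.24²) = 54.34 m/s.

54.3 m/s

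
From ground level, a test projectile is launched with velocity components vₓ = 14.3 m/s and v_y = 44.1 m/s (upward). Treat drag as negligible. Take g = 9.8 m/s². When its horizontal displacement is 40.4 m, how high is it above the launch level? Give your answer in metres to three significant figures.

Time to reach x = 40.4 m: t = x/vₓ = 40.4/14.30 = 2.825 s.
Height: y = v_y0 t − ½ g t² = 44.10 × 2.825 − 4.900 × 2.825² = 124.6 − 39.11 = 85.48 m.

85.5 m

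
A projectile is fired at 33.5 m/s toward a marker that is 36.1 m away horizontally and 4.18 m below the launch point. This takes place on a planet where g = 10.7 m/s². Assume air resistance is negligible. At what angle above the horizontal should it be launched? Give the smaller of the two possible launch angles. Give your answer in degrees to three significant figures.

Trajectory: y = x tanθ − g x² (1 + tan²θ)/(2v₀²). With x = 36.1, y = −4.18, v₀ = 33.5, g = 10.7:
6.213 tan²θ − 36.1 tanθ + (2.033) = 0.
tanθ = [36.1 ± √(36.1² − 4 × 6.213 × (2.033))] / (2 × 6.213) = (36.1 ± 35.39) / 12.43, giving tanθ = 0.05686 or 5.754.
θ = 3.255° or 80.14°; the smaller is 3.255°.

3.25°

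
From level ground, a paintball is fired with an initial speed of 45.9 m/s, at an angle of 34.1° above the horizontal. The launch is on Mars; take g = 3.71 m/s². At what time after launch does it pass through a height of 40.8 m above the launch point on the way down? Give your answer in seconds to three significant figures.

Resolve: vₓ = 45.90 cos 34.1° = 38.01 m/s and v_y0 = 45.90 sin 34.1° = 25.73 m/s.
Height y(t) = 25.73 t − 1.855 t² = 40.8 gives 1.855 t² − 25.73 t + 40.8 = 0.
t = [25.73 ± √(25.73² − 2·3.71·40.8)] / 3.71 = (25.73 ± 18.96) / 3.71, so t = 1.826 s or t = 12.05 s.
The descending-branch root is 12.05 s.

12.0 s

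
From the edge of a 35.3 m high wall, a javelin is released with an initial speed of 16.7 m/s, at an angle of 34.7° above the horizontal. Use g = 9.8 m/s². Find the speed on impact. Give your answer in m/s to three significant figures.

31.2 m/s

Resolve: vₓ = 16.70 cos 34.7° = 13.73 m/s and v_y0 = 16.70 sin 34.7° = 9.507 m/s.
With up positive and y = 0 at the ground: y(t) = 35.3 + (9.507) t − 4.900 t². Setting y = 0 and taking the positive root: t = [9.507 + √(9.507² + 2·9.80·35.3)] / 9.80 = (9.507 + 27.97) / 9.80 = 3.824 s.
Vertical velocity at impact: v_y = v_y0 − g t = 9.507 − 9.80 × 3.824 = −27.97 m/s.
Speed: |v| = √(vₓ² + v_y²) = √(13.73² + 27.97²) = 31.16 m/s.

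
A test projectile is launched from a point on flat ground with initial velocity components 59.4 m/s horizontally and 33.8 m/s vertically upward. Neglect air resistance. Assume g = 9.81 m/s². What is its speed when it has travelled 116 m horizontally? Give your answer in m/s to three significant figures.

61.2 m/s

Time to reach x = 116 m: t = x/vₓ = 116/59.40 = 1.953 s.
Vertical velocity there: v_y = v_y0 − g t = 33.80 − 9.81 × 1.953 = 14.64 m/s.
Speed: √(vₓ² + v_y²) = √(59.40² + 14.64²) = 61.18 m/s.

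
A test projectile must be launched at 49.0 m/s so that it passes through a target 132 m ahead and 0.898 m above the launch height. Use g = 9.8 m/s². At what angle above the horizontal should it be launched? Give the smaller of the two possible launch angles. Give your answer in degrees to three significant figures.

16.7°

Trajectory: y = x tanθ − g x² (1 + tan²θ)/(2v₀²). With x = 132, y = 0.898, v₀ = 49.0, g = 9.80:
35.56 tan²θ − 132 tanθ + (36.46) = 0.
tanθ = [132 ± √(132² − 4 × 35.56 × (36.46))] / (2 × 35.56) = (132 ± 110.6) / 71.12, giving tanθ = 0.3005 or 3.412.
θ = 16.73° or 73.66°; the smaller is 16.73°.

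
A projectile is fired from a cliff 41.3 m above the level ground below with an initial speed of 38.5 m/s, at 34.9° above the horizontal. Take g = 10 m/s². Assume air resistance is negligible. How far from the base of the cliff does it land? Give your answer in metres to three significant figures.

184 m

Components: vₓ = 38.50 cos 34.9° = 31.58 m/s, v_y0 = 38.50 sin 34.9° = 22.03 m/s.
Vertical motion (up positive, ground at y = 0): 5.000 t² − (22.03) t − 41.3 = 0, so t = (22.03 + √(22.03² + 2·10.0·41.3)) / 10.0 = (22.03 + 36.21) / 10.0 = 5.824 s.
Horizontal distance: R = vₓ t = 31.58 × 5.824 = 183.9 m.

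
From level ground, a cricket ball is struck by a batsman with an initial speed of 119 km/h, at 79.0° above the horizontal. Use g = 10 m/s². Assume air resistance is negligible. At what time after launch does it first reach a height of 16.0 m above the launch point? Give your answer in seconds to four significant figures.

Convert: 119 km/h = 119/3.6 = 33.06 m/s.
vₓ = 33.06 cos 79.0° = 6.307 m/s; v_y0 = 33.06 sin 79.0° = 32.45 m/s.
Height y(t) = 32.45 t − 5.000 t² = 16.0 gives 5.000 t² − 32.45 t + 16.0 = 0.
t = [32.45 ± √(32.45² − 2·10.0·16.0)] / 10.0 = (32.45 ± 27.07) / 10.0, so t = 0.5376 s or t = 5.952 s.
The first (ascending) time is 0.5376 s.

0.5376 s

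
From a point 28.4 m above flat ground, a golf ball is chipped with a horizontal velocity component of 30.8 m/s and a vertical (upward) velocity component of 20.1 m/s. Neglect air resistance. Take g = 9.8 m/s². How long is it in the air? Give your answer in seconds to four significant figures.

With up positive and y = 0 at the ground: y(t) = 28.4 + (20.10) t − 4.900 t². Setting y = 0 and taking the positive root: t = [20.10 + √(20.10² + 2·9.80·28.4)] / 9.80 = (20.10 + 30.99) / 9.80 = 5.214 s.

5.214 s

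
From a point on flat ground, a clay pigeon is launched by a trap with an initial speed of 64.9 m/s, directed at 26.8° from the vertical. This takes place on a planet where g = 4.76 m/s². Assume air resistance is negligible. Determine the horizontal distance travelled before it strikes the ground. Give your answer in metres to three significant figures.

Resolve: vₓ = 64.90 sin 26.8° = 29.26 m/s and v_y0 = 64.90 cos 26.8° = 57.93 m/s.
Time aloft: T = 2 v_y0 / g = 2 × 57.93 / 4.76 = 24.34 s.
Horizontal distance R = vₓ T = 29.26 × 24.34 = 712.2 m.

712 m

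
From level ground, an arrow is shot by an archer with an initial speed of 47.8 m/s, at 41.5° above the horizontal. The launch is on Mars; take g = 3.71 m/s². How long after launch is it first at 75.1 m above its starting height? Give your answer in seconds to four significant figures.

2.845 s

vₓ = 47.80 cos 41.5° = 35.80 m/s; v_y0 = 47.80 sin 41.5° = 31.67 m/s.
Require v_y0 t − ½ g t² = 75.1, i.e. 1.855 t² − 31.67 t + 75.1 = 0.
Quadratic formula: t = (31.67 ± √445.95) / 3.71 = (31.67 ± 21.12) / 3.71 → t = 2.845 s or 14.23 s.
The first (ascending) time is 2.845 s.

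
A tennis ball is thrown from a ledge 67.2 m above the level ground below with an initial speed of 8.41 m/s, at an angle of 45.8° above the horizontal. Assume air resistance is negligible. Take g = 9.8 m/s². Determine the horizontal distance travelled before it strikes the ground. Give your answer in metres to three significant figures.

25.6 m

Resolve: vₓ = 8.410 cos 45.8° = 5.863 m/s and v_y0 = 8.410 sin 45.8° = 6.029 m/s.
The projectile lands when y = 67.2 + (6.029) t − ½·9.80·t² = 0. Positive root: t = (6.029 + √(6.029² + 2·9.80·67.2)) / 9.80 = (6.029 + 36.79) / 9.80 = 4.369 s.
Horizontal distance: R = vₓ t = 5.863 × 4.369 = 25.62 m.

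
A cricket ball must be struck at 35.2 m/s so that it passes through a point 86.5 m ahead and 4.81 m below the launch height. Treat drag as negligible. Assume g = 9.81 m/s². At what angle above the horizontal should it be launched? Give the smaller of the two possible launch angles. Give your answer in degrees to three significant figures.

17.9°

Trajectory: y = x tanθ − g x² (1 + tan²θ)/(2v₀²). With x = 86.5, y = −4.81, v₀ = 35.2, g = 9.81:
29.62 tan²θ − 86.5 tanθ + (24.81) = 0.
tanθ = [86.5 ± √(86.5² − 4 × 29.62 × (24.81))] / (2 × 29.62) = (86.5 ± 67.40) / 59.24, giving tanθ = 0.3224 or 2.598.
θ = 17.87° or 68.95°; the smaller is 17.87°.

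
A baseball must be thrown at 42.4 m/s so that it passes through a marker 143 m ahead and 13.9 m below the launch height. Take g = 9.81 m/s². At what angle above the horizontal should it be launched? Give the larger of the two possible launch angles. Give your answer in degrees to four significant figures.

Trajectory: y = x tanθ − g x² (1 + tan²θ)/(2v₀²). With x = 143, y = −13.9, v₀ = 42.4, g = 9.81:
55.79 tan²θ − 143 tanθ + (41.89) = 0.
tanθ = [143 ± √(143² − 4 × 55.79 × (41.89))] / (2 × 55.79) = (143 ± 105.4) / 111.6, giving tanθ = 0.3374 or 2.226.
θ = 18.64° or 65.81°; the larger is 65.81°.

65.81°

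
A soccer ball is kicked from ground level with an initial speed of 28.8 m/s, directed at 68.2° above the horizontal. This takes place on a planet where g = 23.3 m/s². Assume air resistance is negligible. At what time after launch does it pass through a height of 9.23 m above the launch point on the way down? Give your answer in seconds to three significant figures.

Components: vₓ = 28.80 cos 68.2° = 10.70 m/s, v_y0 = 28.80 sin 68.2° = 26.74 m/s.
Set y = v_y0 t − ½ g t² = 9.23: 11.65 t² − 26.74 t + 9.23 = 0.
t = [26.74 ± √(26.74² − 2·23.3·9.23)] / 23.3 = (26.74 ± 16.88) / 23.3, so t = 0.4232 s or t = 1.872 s.
The descending-branch root is 1.872 s.

1.87 s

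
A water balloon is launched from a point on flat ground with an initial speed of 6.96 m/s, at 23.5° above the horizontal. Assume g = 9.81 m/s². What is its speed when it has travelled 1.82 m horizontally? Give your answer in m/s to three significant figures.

Components: vₓ = 6.960 cos 23.5° = 6.383 m/s, v_y0 = 6.960 sin 23.5° = 2.775 m/s.
At x = 1.82 m, t = x/vₓ = 1.82/6.383 = 0.2851 s.
Vertical velocity there: v_y = v_y0 − g t = 2.775 − 9.81 × 0.2851 = −0.02197 m/s.
Speed: √(vₓ² + v_y²) = √(6.383² + 0.02197²) = 6.383 m/s.

6.38 m/s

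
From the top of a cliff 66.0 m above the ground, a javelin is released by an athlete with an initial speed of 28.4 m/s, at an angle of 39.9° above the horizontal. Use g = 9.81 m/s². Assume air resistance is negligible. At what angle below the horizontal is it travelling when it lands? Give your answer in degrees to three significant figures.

Horizontal component vₓ = 28.40 cos 39.9° = 21.79 m/s; vertical v_y0 = 28.40 sin 39.9° = 18.22 m/s.
With up positive and y = 0 at the ground: y(t) = 66.0 + (18.22) t − 4.905 t². Setting y = 0 and taking the positive root: t = [18.22 + √(18.22² + 2·9.81·66.0)] / 9.81 = (18.22 + 40.33) / 9.81 = 5.968 s.
At impact: v_y = v_y0 − g t = −40.33 m/s; vₓ = 21.79 m/s.
Angle below horizontal: arctan(|v_y|/vₓ) = arctan(40.33/21.79) = 61.62°.

61.6°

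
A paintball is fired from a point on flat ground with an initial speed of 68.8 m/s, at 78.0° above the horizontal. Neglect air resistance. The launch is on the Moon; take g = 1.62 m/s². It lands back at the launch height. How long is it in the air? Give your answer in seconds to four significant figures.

83.08 s

vₓ = 68.80 cos 78.0° = 14.30 m/s; v_y0 = 68.80 sin 78.0° = 67.30 m/s.
Time of flight on level ground: T = 2 v_y0 / g = 2 × 67.30 / 1.62 = 83.08 s.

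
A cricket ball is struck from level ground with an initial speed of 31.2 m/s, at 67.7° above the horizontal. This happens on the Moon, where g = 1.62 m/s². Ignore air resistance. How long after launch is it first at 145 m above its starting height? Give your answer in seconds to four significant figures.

Resolve: vₓ = 31.20 cos 67.7° = 11.84 m/s and v_y0 = 31.20 sin 67.7° = 28.87 m/s.
Set y = v_y0 t − ½ g t² = 145: 0.8100 t² − 28.87 t + 145 = 0.
t = [28.87 ± √(28.87² − 2·1.62·145)] / 1.62 = (28.87 ± 19.07) / 1.62, so t = 6.050 s or t = 29.59 s.
The first (ascending) time is 6.050 s.

6.050 s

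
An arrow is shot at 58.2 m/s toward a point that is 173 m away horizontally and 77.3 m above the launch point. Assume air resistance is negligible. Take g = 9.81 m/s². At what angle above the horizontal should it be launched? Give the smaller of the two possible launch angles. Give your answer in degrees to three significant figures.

Trajectory: y = x tanθ − g x² (1 + tan²θ)/(2v₀²). With x = 173, y = 77.3, v₀ = 58.2, g = 9.81:
43.34 tan²θ − 173 tanθ + (120.6) = 0.
tanθ = [173 ± √(173² − 4 × 43.34 × (120.6))] / (2 × 43.34) = (173 ± 94.95) / 86.68, giving tanθ = 0.9005 or 3.091.
θ = 42.00° or 72.07°; the smaller is 42.00°.

42.0°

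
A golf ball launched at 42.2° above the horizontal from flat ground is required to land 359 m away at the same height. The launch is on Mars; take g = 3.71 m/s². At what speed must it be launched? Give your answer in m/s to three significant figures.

On level ground R = v₀² sin 2θ / g ⇒ v₀ = √(gR / sin 2θ).
v₀ = √(3.71 × 359 / sin 84.40°) = √(1332 / 0.9952) = √1338.3 = 36.58 m/s.

36.6 m/s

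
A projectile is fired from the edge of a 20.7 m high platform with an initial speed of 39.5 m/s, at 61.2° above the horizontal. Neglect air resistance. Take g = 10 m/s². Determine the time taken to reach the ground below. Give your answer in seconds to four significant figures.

Resolve: vₓ = 39.50 cos 61.2° = 19.03 m/s and v_y0 = 39.50 sin 61.2° = 34.61 m/s.
Vertical motion (up positive, ground at y = 0): 5.000 t² − (34.61) t − 20.7 = 0, so t = (34.61 + √(34.61² + 2·10.0·20.7)) / 10.0 = (34.61 + 40.15) / 10.0 = 7.477 s.

7.477 s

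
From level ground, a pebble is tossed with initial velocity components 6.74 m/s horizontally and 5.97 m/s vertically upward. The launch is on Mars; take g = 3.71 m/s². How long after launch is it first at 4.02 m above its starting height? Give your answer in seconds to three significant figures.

0.959 s

Set y = v_y0 t − ½ g t² = 4.02: 1.855 t² − 5.970 t + 4.02 = 0.
t = [5.970 ± √(5.970² − 2·3.71·4.02)] / 3.71 = (5.970 ± 2.411) / 3.71, so t = 0.9593 s or t = 2.259 s.
The first (ascending) time is 0.9593 s.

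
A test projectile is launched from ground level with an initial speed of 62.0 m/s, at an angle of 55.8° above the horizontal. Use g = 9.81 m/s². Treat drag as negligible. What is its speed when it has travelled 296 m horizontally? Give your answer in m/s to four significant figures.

47.34 m/s

Resolve: vₓ = 62.00 cos 55.8° = 34.85 m/s and v_y0 = 62.00 sin 55.8° = 51.28 m/s.
x = vₓ t ⇒ t = 296/34.85 = 8.494 s.
Vertical velocity there: v_y = v_y0 − g t = 51.28 − 9.81 × 8.494 = −32.04 m/s.
Speed: √(vₓ² + v_y²) = √(34.85² + 32.04²) = 47.34 m/s.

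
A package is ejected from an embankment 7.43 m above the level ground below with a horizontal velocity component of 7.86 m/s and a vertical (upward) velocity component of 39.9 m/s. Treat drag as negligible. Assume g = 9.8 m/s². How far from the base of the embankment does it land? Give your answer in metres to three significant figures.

Vertical motion (up positive, ground at y = 0): 4.900 t² − (39.90) t − 7.43 = 0, so t = (39.90 + √(39.90² + 2·9.80·7.43)) / 9.80 = (39.90 + 41.68) / 9.80 = 8.325 s.
Horizontal distance: R = vₓ t = 7.860 × 8.325 = 65.43 m.

65.4 m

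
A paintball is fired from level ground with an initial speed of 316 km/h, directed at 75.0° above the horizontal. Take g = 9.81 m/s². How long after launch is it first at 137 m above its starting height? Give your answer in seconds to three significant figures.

1.80 s

Convert: 316 km/h = 316/3.6 = 87.78 m/s.
Horizontal component vₓ = 87.78 cos 75.0° = 22.72 m/s; vertical v_y0 = 87.78 sin 75.0° = 84.79 m/s.
Require v_y0 t − ½ g t² = 137, i.e. 4.905 t² − 84.79 t + 137 = 0.
t = [84.79 ± √(84.79² − 2·9.81·137)] / 9.81 = (84.79 ± 67.09) / 9.81, so t = 1.804 s or t = 15.48 s.
The first (ascending) time is 1.804 s.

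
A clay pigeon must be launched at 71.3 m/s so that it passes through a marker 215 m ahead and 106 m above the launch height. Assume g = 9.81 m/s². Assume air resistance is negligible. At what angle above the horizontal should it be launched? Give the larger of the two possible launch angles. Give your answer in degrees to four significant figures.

Trajectory: y = x tanθ − g x² (1 + tan²θ)/(2v₀²). With x = 215, y = 106, v₀ = 71.3, g = 9.81:
44.60 tan²θ − 215 tanθ + (150.6) = 0.
tanθ = [215 ± √(215² − 4 × 44.60 × (150.6))] / (2 × 44.60) = (215 ± 139.1) / 89.20, giving tanθ = 0.8505 or 3.970.
θ = 40.38° or 75.86°; the larger is 75.86°.

75.86°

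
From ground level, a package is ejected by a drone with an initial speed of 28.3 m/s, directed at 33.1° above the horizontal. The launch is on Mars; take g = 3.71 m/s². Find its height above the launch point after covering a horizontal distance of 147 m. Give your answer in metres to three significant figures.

24.5 m

Horizontal component vₓ = 28.30 cos 33.1° = 23.71 m/s; vertical v_y0 = 28.30 sin 33.1° = 15.45 m/s.
x = vₓ t ⇒ t = 147/23.71 = 6.201 s.
Height: y = v_y0 t − ½ g t² = 15.45 × 6.201 − 1.855 × 6.201² = 95.83 − 71.32 = 24.51 m.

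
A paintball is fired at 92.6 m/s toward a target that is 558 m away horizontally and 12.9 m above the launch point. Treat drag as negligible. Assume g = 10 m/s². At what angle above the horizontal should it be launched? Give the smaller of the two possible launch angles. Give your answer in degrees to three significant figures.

Trajectory: y = x tanθ − g x² (1 + tan²θ)/(2v₀²). With x = 558, y = 12.9, v₀ = 92.6, g = 10.0:
181.6 tan²θ − 558 tanθ + (194.5) = 0.
tanθ = [558 ± √(558² − 4 × 181.6 × (194.5))] / (2 × 181.6) = (558 ± 412.5) / 363.1, giving tanθ = 0.4007 or 2.673.
θ = 21.84° or 69.49°; the smaller is 21.84°.

21.8°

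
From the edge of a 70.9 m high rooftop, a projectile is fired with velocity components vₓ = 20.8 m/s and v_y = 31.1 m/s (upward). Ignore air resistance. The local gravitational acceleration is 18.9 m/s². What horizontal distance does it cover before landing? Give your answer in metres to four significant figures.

100.7 m

The projectile lands when y = 70.9 + (31.10) t − ½·18.9·t² = 0. Positive root: t = (31.10 + √(31.10² + 2·18.9·70.9)) / 18.9 = (31.10 + 60.39) / 18.9 = 4.841 s.
Horizontal distance: R = vₓ t = 20.80 × 4.841 = 100.7 m.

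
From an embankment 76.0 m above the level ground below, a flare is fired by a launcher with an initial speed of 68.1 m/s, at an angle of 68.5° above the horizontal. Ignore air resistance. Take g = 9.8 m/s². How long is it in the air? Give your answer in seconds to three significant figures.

14.0 s

Resolve: vₓ = 68.10 cos 68.5° = 24.96 m/s and v_y0 = 68.10 sin 68.5° = 63.36 m/s.
Vertical motion (up positive, ground at y = 0): 4.900 t² − (63.36) t − 76.0 = 0, so t = (63.36 + √(63.36² + 2·9.80·76.0)) / 9.80 = (63.36 + 74.19) / 9.80 = 14.04 s.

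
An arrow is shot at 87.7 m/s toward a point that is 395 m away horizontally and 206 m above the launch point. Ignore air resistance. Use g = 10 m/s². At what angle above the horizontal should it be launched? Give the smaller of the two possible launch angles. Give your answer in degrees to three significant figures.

47.1°

Trajectory: y = x tanθ − g x² (1 + tan²θ)/(2v₀²). With x = 395, y = 206, v₀ = 87.7, g = 10.0:
101.4 tan²θ − 395 tanθ + (307.4) = 0.
tanθ = [395 ± √(395² − 4 × 101.4 × (307.4))] / (2 × 101.4) = (395 ± 176.9) / 202.9, giving tanθ = 1.075 or 2.819.
θ = 47.07° or 70.47°; the smaller is 47.07°.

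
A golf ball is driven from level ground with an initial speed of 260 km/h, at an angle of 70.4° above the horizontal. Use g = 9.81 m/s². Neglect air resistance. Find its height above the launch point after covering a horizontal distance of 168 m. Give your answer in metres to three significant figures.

Convert: 260 km/h = 260/3.6 = 72.22 m/s.
vₓ = 72.22 cos 70.4° = 24.23 m/s; v_y0 = 72.22 sin 70.4° = 68.04 m/s.
Time to reach x = 168 m: t = x/vₓ = 168/24.23 = 6.934 s.
Height: y = v_y0 t − ½ g t² = 68.04 × 6.934 − 4.905 × 6.934² = 471.8 − 235.9 = 235.9 m.

236 m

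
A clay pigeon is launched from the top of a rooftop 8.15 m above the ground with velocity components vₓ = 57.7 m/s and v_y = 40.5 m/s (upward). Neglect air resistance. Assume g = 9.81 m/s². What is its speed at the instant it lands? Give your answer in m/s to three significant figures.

71.6 m/s

With up positive and y = 0 at the ground: y(t) = 8.15 + (40.50) t − 4.905 t². Setting y = 0 and taking the positive root: t = [40.50 + √(40.50² + 2·9.81·8.15)] / 9.81 = (40.50 + 42.43) / 9.81 = 8.453 s.
Vertical velocity at impact: v_y = v_y0 − g t = 40.50 − 9.81 × 8.453 = −42.43 m/s.
Speed: |v| = √(vₓ² + v_y²) = √(57.70² + 42.43²) = 71.62 m/s.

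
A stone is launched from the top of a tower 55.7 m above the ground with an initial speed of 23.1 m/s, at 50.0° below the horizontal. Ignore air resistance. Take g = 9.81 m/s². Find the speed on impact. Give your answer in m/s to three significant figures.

vₓ = 23.10 cos 50.0° = 14.85 m/s; v_y0 = −17.70 m/s (downward).
With up positive and y = 0 at the ground: y(t) = 55.7 + (−17.70) t − 4.905 t². Setting y = 0 and taking the positive root: t = [−17.70 + √(17.70² + 2·9.81·55.7)] / 9.81 = (−17.70 + 37.50) / 9.81 = 2.018 s.
Vertical velocity at impact: v_y = v_y0 − g t = −17.70 − 9.81 × 2.018 = −37.50 m/s.
Speed: |v| = √(vₓ² + v_y²) = √(14.85² + 37.50²) = 40.33 m/s.

40.3 m/s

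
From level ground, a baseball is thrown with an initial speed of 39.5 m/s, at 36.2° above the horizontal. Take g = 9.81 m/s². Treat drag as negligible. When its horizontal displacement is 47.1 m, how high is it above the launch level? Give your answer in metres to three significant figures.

Resolve: vₓ = 39.50 cos 36.2° = 31.87 m/s and v_y0 = 39.50 sin 36.2° = 23.33 m/s.
Time to reach x = 47.1 m: t = x/vₓ = 47.1/31.87 = 1.478 s.
Height: y = v_y0 t − ½ g t² = 23.33 × 1.478 − 4.905 × 1.478² = 34.47 − 10.71 = 23.76 m.

23.8 m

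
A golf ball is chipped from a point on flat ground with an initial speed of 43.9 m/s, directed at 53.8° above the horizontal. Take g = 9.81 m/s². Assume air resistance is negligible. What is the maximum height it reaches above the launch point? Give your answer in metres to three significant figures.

Resolve: vₓ = 43.90 cos 53.8° = 25.93 m/s and v_y0 = 43.90 sin 53.8° = 35.43 m/s.
Peak height H = v_y0² / (2g) = 1255.0 / 19.62 = 63.96 m.

64.0 m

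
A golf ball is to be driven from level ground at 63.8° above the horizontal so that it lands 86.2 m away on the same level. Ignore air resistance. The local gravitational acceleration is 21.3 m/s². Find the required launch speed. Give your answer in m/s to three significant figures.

From R = (v₀² / g) sin 2θ: v₀ = √(gR / sin 2θ).
v₀ = √(21.3 × 86.2 / sin 127.6°) = √(1836 / 0.7923) = √2317.4 = 48.14 m/s.

48.1 m/s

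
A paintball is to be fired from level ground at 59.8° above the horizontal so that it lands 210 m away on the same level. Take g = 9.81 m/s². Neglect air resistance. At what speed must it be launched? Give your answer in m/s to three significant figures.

48.7 m/s

From R = (v₀² / g) sin 2θ: v₀ = √(gR / sin 2θ).
v₀ = √(9.81 × 210 / sin 119.6°) = √(2060 / 0.8695) = √2369.3 = 48.68 m/s.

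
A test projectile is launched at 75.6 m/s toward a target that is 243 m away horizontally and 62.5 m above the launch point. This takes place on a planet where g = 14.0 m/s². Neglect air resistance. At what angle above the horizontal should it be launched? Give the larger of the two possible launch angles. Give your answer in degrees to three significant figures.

69.4°

Trajectory: y = x tanθ − g x² (1 + tan²θ)/(2v₀²). With x = 243, y = 62.5, v₀ = 75.6, g = 14.0:
72.32 tan²θ − 243 tanθ + (134.8) = 0.
tanθ = [243 ± √(243² − 4 × 72.32 × (134.8))] / (2 × 72.32) = (243 ± 141.6) / 144.6, giving tanθ = 0.7011 or 2.659.
θ = 35.04° or 69.39°; the larger is 69.39°.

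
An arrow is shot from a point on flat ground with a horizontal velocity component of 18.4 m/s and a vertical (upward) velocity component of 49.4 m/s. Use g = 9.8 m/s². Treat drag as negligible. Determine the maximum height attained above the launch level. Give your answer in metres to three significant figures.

Maximum height: H = v_y0² / (2g) = 49.40² / (2 × 9.80) = 124.5 m.

125 m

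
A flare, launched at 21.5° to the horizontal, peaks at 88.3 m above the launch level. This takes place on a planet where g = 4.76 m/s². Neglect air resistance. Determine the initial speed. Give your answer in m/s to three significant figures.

At the peak v_y = 0, so v_y0 = √(2gH) = √(2 × 4.76 × 88.3) = 28.99 m/s.
v_y0 = v₀ sin θ ⇒ v₀ = 28.99 / sin 21.5° = 79.11 m/s.

79.1 m/s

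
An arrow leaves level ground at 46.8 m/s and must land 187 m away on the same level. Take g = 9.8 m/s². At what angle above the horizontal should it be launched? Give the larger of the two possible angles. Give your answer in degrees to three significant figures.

61.6°

R = v₀² sin 2θ / g gives sin 2θ = gR/v₀² = 9.80·187/46.8² = 0.8367.
2θ = 56.79° or 180° − 56.79° = 123.2°, so θ = 28.40° or 61.60°.
The larger angle is 61.60°.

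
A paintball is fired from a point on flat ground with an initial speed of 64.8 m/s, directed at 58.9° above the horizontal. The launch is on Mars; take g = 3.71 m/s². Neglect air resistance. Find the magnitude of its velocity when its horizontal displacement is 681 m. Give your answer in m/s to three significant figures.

Resolve: vₓ = 64.80 cos 58.9° = 33.47 m/s and v_y0 = 64.80 sin 58.9° = 55.49 m/s.
x = vₓ t ⇒ t = 681/33.47 = 20.35 s.
Vertical velocity there: v_y = v_y0 − g t = 55.49 − 3.71 × 20.35 = −20.00 m/s.
Speed: √(vₓ² + v_y²) = √(33.47² + 20.00²) = 38.99 m/s.

39.0 m/s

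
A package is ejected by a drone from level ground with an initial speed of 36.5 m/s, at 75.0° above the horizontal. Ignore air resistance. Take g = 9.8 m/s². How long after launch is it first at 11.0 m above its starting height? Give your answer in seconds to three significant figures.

0.327 s

vₓ = 36.50 cos 75.0° = 9.447 m/s; v_y0 = 36.50 sin 75.0° = 35.26 m/s.
Height y(t) = 35.26 t − 4.900 t² = 11.0 gives 4.900 t² − 35.26 t + 11.0 = 0.
Quadratic formula: t = (35.26 ± √1027.4) / 9.80 = (35.26 ± 32.05) / 9.80 → t = 0.3268 s or 6.868 s.
The first (ascending) time is 0.3268 s.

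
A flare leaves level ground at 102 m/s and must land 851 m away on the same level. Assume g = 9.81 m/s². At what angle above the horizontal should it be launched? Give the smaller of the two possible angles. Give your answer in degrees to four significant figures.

26.68°

From R = (v₀²/g) sin 2θ: sin 2θ = 9.81 × 851 / 10404 = 0.8024.
2θ = 53.36° or 180° − 53.36° = 126.6°, so θ = 26.68° or 63.32°.
The smaller angle is 26.68°.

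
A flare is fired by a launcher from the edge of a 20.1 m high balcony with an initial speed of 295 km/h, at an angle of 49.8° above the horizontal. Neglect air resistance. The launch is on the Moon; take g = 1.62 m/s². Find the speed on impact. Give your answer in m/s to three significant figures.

82.3 m/s

Convert: 295 km/h = 295/3.6 = 81.94 m/s.
Resolve: vₓ = 81.94 cos 49.8° = 52.89 m/s and v_y0 = 81.94 sin 49.8° = 62.59 m/s.
With up positive and y = 0 at the ground: y(t) = 20.1 + (62.59) t − 0.8100 t². Setting y = 0 and taking the positive root: t = [62.59 + √(62.59² + 2·1.62·20.1)] / 1.62 = (62.59 + 63.11) / 1.62 = 77.59 s.
Vertical velocity at impact: v_y = v_y0 − g t = 62.59 − 1.62 × 77.59 = −63.11 m/s.
Speed: |v| = √(vₓ² + v_y²) = √(52.89² + 63.11²) = 82.34 m/s.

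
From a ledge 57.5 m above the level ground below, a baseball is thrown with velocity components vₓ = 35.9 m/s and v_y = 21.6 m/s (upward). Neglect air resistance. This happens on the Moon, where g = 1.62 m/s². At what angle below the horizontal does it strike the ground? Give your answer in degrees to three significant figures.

35.4°

With up positive and y = 0 at the ground: y(t) = 57.5 + (21.60) t − 0.8100 t². Setting y = 0 and taking the positive root: t = [21.60 + √(21.60² + 2·1.62·57.5)] / 1.62 = (21.60 + 25.55) / 1.62 = 29.11 s.
At impact: v_y = v_y0 − g t = −25.55 m/s; vₓ = 35.90 m/s.
Angle below horizontal: arctan(|v_y|/vₓ) = arctan(25.55/35.90) = 35.44°.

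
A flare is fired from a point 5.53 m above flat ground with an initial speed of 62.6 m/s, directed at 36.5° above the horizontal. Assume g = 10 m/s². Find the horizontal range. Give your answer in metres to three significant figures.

Horizontal component vₓ = 62.60 cos 36.5° = 50.32 m/s; vertical v_y0 = 62.60 sin 36.5° = 37.24 m/s.
Vertical motion (up positive, ground at y = 0): 5.000 t² − (37.24) t − 5.53 = 0, so t = (37.24 + √(37.24² + 2·10.0·5.53)) / 10.0 = (37.24 + 38.69) / 10.0 = 7.593 s.
Horizontal distance: R = vₓ t = 50.32 × 7.593 = 382.1 m.

382 m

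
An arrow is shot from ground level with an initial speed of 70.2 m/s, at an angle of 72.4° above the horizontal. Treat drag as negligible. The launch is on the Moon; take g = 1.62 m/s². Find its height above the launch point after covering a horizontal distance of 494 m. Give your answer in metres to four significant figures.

1119 m

Components: vₓ = 70.20 cos 72.4° = 21.23 m/s, v_y0 = 70.20 sin 72.4° = 66.91 m/s.
x = vₓ t ⇒ t = 494/21.23 = 23.27 s.
Height: y = v_y0 t − ½ g t² = 66.91 × 23.27 − 0.8100 × 23.27² = 1557 − 438.7 = 1119 m.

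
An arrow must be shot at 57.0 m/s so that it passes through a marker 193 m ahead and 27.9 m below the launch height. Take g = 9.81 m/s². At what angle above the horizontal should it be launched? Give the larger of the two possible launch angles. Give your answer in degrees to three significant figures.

Trajectory: y = x tanθ − g x² (1 + tan²θ)/(2v₀²). With x = 193, y = −27.9, v₀ = 57.0, g = 9.81:
56.23 tan²θ − 193 tanθ + (28.33) = 0.
tanθ = [193 ± √(193² − 4 × 56.23 × (28.33))] / (2 × 56.23) = (193 ± 175.7) / 112.5, giving tanθ = 0.1537 or 3.278.
θ = 8.738° or 73.04°; the larger is 73.04°.

73.0°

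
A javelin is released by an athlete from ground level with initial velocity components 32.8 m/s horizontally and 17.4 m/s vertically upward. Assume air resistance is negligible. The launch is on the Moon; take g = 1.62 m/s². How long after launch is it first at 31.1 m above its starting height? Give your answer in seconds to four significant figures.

Set y = v_y0 t − ½ g t² = 31.1: 0.8100 t² − 17.40 t + 31.1 = 0.
t = [17.40 ± √(17.40² − 2·1.62·31.1)] / 1.62 = (17.40 ± 14.21) / 1.62, so t = 1.968 s or t = 19.51 s.
The first (ascending) time is 1.968 s.

1.968 s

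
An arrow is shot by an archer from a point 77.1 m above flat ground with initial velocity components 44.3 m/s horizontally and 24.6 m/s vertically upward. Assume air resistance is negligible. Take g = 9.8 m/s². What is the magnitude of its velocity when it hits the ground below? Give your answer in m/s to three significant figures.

With up positive and y = 0 at the ground: y(t) = 77.1 + (24.60) t − 4.900 t². Setting y = 0 and taking the positive root: t = [24.60 + √(24.60² + 2·9.80·77.1)] / 9.80 = (24.60 + 46.00) / 9.80 = 7.204 s.
Vertical velocity at impact: v_y = v_y0 − g t = 24.60 − 9.80 × 7.204 = −46.00 m/s.
Speed: |v| = √(vₓ² + v_y²) = √(44.30² + 46.00²) = 63.87 m/s.

63.9 m/s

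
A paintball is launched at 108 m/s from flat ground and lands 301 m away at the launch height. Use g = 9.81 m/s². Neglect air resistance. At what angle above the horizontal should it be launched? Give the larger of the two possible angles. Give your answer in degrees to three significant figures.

R = v₀² sin 2θ / g gives sin 2θ = gR/v₀² = 9.81·301/108² = 0.2532.
2θ = 14.66° or 180° − 14.66° = 165.3°, so θ = 7.332° or 82.67°.
The larger angle is 82.67°.

82.7°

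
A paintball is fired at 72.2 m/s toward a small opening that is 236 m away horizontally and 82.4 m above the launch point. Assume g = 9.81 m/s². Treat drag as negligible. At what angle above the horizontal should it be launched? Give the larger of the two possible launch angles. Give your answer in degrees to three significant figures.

75.4°

Trajectory: y = x tanθ − g x² (1 + tan²θ)/(2v₀²). With x = 236, y = 82.4, v₀ = 72.2, g = 9.81:
52.41 tan²θ − 236 tanθ + (134.8) = 0.
tanθ = [236 ± √(236² − 4 × 52.41 × (134.8))] / (2 × 52.41) = (236 ± 165.6) / 104.8, giving tanθ = 0.6713 or 3.832.
θ = 33.87° or 75.37°; the larger is 75.37°.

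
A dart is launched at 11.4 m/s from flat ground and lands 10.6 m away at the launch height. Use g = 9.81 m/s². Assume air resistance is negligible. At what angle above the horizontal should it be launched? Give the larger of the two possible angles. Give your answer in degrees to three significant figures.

From R = (v₀²/g) sin 2θ: sin 2θ = 9.81 × 10.6 / 129.96 = 0.8001.
2θ = 53.14° or 180° − 53.14° = 126.9°, so θ = 26.57° or 63.43°.
The larger angle is 63.43°.

63.4°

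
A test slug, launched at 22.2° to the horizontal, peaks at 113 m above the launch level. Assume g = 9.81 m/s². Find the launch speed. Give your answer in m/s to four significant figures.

124.6 m/s

At the peak v_y = 0, so v_y0 = √(2gH) = √(2 × 9.81 × 113) = 47.09 m/s.
v_y0 = v₀ sin θ ⇒ v₀ = 47.09 / sin 22.2° = 124.6 m/s.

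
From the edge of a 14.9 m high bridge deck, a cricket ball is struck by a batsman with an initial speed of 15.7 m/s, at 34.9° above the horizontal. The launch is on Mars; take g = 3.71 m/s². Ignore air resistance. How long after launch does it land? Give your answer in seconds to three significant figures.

Components: vₓ = 15.70 cos 34.9° = 12.88 m/s, v_y0 = 15.70 sin 34.9° = 8.983 m/s.
The projectile lands when y = 14.9 + (8.983) t − ½·3.71·t² = 0. Positive root: t = (8.983 + √(8.983² + 2·3.71·14.9)) / 3.71 = (8.983 + 13.83) / 3.71 = 6.149 s.

6.15 s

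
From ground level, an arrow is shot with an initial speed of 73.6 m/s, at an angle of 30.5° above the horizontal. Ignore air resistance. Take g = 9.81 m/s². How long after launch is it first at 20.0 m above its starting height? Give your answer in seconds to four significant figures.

vₓ = 73.60 cos 30.5° = 63.42 m/s; v_y0 = 73.60 sin 30.5° = 37.35 m/s.
Require v_y0 t − ½ g t² = 20.0, i.e. 4.905 t² − 37.35 t + 20.0 = 0.
Quadratic formula: t = (37.35 ± √1003.0) / 9.81 = (37.35 ± 31.67) / 9.81 → t = 0.5795 s or 7.036 s.
The first (ascending) time is 0.5795 s.

0.5795 s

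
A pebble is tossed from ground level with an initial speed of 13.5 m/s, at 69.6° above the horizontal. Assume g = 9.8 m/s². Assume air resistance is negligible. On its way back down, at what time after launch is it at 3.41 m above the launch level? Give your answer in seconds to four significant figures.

vₓ = 13.50 cos 69.6° = 4.706 m/s; v_y0 = 13.50 sin 69.6° = 12.65 m/s.
Require v_y0 t − ½ g t² = 3.41, i.e. 4.900 t² − 12.65 t + 3.41 = 0.
Quadratic formula: t = (12.65 ± √93.270) / 9.80 = (12.65 ± 9.658) / 9.80 → t = 0.3057 s or 2.277 s.
The descending-branch root is 2.277 s.

2.277 s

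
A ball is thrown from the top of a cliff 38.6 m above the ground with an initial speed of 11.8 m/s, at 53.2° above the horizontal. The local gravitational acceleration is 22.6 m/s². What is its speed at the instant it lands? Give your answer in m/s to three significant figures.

43.4 m/s

Horizontal component vₓ = 11.80 cos 53.2° = 7.068 m/s; vertical v_y0 = 11.80 sin 53.2° = 9.449 m/s.
With up positive and y = 0 at the ground: y(t) = 38.6 + (9.449) t − 11.30 t². Setting y = 0 and taking the positive root: t = [9.449 + √(9.449² + 2·22.6·38.6)] / 22.6 = (9.449 + 42.83) / 22.6 = 2.313 s.
Vertical velocity at impact: v_y = v_y0 − g t = 9.449 − 22.6 × 2.313 = −42.83 m/s.
Speed: |v| = √(vₓ² + v_y²) = √(7.068² + 42.83²) = 43.40 m/s.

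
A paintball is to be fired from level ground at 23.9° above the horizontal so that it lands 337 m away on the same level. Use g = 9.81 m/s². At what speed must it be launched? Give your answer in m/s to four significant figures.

On level ground R = v₀² sin 2θ / g ⇒ v₀ = √(gR / sin 2θ).
v₀ = √(9.81 × 337 / sin 47.80°) = √(3306 / 0.7408) = √4462.7 = 66.80 m/s.

66.80 m/s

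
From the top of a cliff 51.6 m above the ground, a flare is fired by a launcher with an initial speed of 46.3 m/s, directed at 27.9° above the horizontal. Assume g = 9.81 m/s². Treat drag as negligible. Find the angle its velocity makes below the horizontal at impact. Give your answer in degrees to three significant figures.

43.3°

Components: vₓ = 46.30 cos 27.9° = 40.92 m/s, v_y0 = 46.30 sin 27.9° = 21.67 m/s.
Vertical motion (up positive, ground at y = 0): 4.905 t² − (21.67) t − 51.6 = 0, so t = (21.67 + √(21.67² + 2·9.81·51.6)) / 9.81 = (21.67 + 38.49) / 9.81 = 6.132 s.
At impact: v_y = v_y0 − g t = −38.49 m/s; vₓ = 40.92 m/s.
Angle below horizontal: arctan(|v_y|/vₓ) = arctan(38.49/40.92) = 43.25°.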